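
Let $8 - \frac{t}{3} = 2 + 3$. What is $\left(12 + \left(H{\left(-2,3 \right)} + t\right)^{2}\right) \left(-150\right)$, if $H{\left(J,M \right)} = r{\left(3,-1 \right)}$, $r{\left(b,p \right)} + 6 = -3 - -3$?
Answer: $-3150$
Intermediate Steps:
$t = 9$ ($t = 24 - 3 \left(2 + 3\right) = 24 - 15 = 9$)
$r{\left(b,p \right)} = -6$ ($r{\left(b,p \right)} = -6 - 0 = -6 + \left(-3 + 3\right) = -6 + 0 = -6$)
$H{\left(J,M \right)} = -6$
$\left(12 + \left(H{\left(-2,3 \right)} + t\right)^{2}\right) \left(-150\right) = \left(12 + \left(-6 + 9\right)^{2}\right) \left(-150\right) = \left(12 + 3^{2}\right) \left(-150\right) = \left(12 + 9\right) \left(-150\right) = 21 \left(-150\right) = -3150$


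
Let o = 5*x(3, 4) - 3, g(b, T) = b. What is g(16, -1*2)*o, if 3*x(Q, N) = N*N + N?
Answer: 1456/3 ≈ 485.33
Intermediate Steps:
x(Q, N) = N/3 + N**2/3 (x(Q, N) = (N*N + N)/3 = (N**2 + N)/3 = (N + N**2)/3 = N/3 + N**2/3)
o = 91/3 (o = 5*((1/3)*4*(1 + 4)) - 3 = 5*((1/3)*4*5) - 3 = 5*(20/3) - 3 = 100/3 - 3 = 91/3 ≈ 30.333)
g(16, -1*2)*o = 16*(91/3) = 1456/3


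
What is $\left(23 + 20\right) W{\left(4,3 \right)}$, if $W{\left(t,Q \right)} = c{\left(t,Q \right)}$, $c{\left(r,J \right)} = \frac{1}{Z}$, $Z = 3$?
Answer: $\frac{43}{3} \approx 14.333$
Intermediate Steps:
$c{\left(r,J \right)} = \frac{1}{3}$
$W{\left(t,Q \right)} = \frac{1}{3}$
$\left(23 + 20\right) W{\left(4,3 \right)} = \left(23 + 20\right) \frac{1}{3} = 43 \cdot \frac{1}{3} = \frac{43}{3}$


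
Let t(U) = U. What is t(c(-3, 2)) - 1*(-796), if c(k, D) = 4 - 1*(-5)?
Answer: 805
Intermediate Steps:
c(k, D) = 9 (c(k, D) = 4 + 5 = 9)
t(c(-3, 2)) - 1*(-796) = 9 - 1*(-796) = 9 + 796 = 805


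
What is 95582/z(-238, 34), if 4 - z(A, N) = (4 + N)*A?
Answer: 47791/4524 ≈ 10.564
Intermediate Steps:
z(A, N) = 4 - A*(4 + N) (z(A, N) = 4 - (4 + N)*A = 4 - A*(4 + N))
95582/z(-238, 34) = 95582/(4 - 4*(-238) - 1*(-238)*34) = 95582/(4 + 952 + 8092) = 95582/9048 = 95582*(1/9048) = 47791/4524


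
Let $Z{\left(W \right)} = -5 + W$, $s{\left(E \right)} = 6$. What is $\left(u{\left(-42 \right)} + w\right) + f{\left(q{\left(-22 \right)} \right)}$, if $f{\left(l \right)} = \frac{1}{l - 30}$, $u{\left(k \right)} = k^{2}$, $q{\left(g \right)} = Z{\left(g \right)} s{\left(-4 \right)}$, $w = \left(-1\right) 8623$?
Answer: $- \frac{1316929}{192} \approx -6859.0$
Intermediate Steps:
$w = -8623$
$q{\left(g \right)} = -30 + 6 g$ ($q{\left(g \right)} = \left(-5 + g\right) 6 = -30 + 6 g$)
$f{\left(l \right)} = \frac{1}{-30 + l}$
$\left(u{\left(-42 \right)} + w\right) + f{\left(q{\left(-22 \right)} \right)} = \left(\left(-42\right)^{2} - 8623\right) + \frac{1}{-30 + \left(-30 + 6 \left(-22\right)\right)} = \left(1764 - 8623\right) + \frac{1}{-30 - 162} = -6859 + \frac{1}{-30 - 162} = -6859 + \frac{1}{-192} = -6859 - \frac{1}{192} = - \frac{1316929}{192}$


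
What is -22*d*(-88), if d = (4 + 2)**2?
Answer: 69696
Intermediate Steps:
d = 36 (d = 6**2 = 36)
-22*d*(-88) = -22*36*(-88) = -792*(-88) = 69696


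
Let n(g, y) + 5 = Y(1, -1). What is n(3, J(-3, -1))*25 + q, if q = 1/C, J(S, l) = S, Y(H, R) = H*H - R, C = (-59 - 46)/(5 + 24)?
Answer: -7904/105 ≈ -75.276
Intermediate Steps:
C = -105/29 ≈ -3.6207
Y(H, R) = H² - R
q = -29/105 (q = 1/(-105/29) = -29/105 ≈ -0.27619)
n(g, y) = -3 (n(g, y) = -5 + (1² - 1*(-1)) = -5 + (1 + 1) = -5 + 2 = -3)
n(3, J(-3, -1))*25 + q = -3*25 - 29/105 = -75 - 29/105 = -7904/105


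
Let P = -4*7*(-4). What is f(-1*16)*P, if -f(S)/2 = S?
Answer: 3584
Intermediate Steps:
f(S) = -2*S
P = 112 (P = -28*(-4) = 112)
f(-1*16)*P = -(-2)*16*112 = -2*(-16)*112 = 32*112 = 3584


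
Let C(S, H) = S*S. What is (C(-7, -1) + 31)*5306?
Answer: 424480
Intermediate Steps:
C(S, H) = S**2
(C(-7, -1) + 31)*5306 = ((-7)**2 + 31)*5306 = (49 + 31)*5306 = 80*5306 = 424480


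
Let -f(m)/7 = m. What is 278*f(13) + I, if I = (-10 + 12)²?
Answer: -25294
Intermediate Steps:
f(m) = -7*m
I = 4 (I = 2² = 4)
278*f(13) + I = 278*(-7*13) + 4 = 278*(-91) + 4 = -25298 + 4 = -25294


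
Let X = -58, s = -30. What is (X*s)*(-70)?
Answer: -121800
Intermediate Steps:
(X*s)*(-70) = -58*(-30)*(-70) = 1740*(-70) = -121800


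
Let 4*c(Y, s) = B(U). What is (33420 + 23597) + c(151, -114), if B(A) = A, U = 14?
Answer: 114041/2 ≈ 57021.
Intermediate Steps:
c(Y, s) = 7/2 (c(Y, s) = (¼)*14 = 7/2)
(33420 + 23597) + c(151, -114) = (33420 + 23597) + 7/2 = 57017 + 7/2 = 114041/2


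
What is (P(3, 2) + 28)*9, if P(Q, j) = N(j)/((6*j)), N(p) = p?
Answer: 507/2 ≈ 253.50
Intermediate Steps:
P(Q, j) = ⅙ (P(Q, j) = j/((6*j)) = j*(1/(6*j)) = ⅙)
(P(3, 2) + 28)*9 = (⅙ + 28)*9 = (169/6)*9 = 507/2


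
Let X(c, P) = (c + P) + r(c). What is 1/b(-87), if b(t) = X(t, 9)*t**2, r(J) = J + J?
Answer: -1/1907388 ≈ -5.2428e-7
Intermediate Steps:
r(J) = 2*J
X(c, P) = P + 3*c (X(c, P) = (c + P) + 2*c = (P + c) + 2*c = P + 3*c)
b(t) = t**2*(9 + 3*t) (b(t) = (9 + 3*t)*t**2 = t**2*(9 + 3*t))
1/b(-87) = 1/(3*(-87)**2*(3 - 87)) = 1/(3*7569*(-84)) = 1/(-1907388) = -1/1907388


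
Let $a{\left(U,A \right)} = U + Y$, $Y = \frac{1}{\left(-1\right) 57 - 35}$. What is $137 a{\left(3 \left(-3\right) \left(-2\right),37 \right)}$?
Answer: $\frac{226735}{92} \approx 2464.5$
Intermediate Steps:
$Y = - \frac{1}{92}$ ($Y = \frac{1}{-57 - 35} = \frac{1}{-92} = - \frac{1}{92} \approx -0.01087$)
$a{\left(U,A \right)} = - \frac{1}{92} + U$ ($a{\left(U,A \right)} = U - \frac{1}{92} = - \frac{1}{92} + U$)
$137 a{\left(3 \left(-3\right) \left(-2\right),37 \right)} = 137 \left(- \frac{1}{92} + 3 \left(-3\right) \left(-2\right)\right) = 137 \left(- \frac{1}{92} - -18\right) = 137 \left(- \frac{1}{92} + 18\right) = 137 \cdot \frac{1655}{92} = \frac{226735}{92}$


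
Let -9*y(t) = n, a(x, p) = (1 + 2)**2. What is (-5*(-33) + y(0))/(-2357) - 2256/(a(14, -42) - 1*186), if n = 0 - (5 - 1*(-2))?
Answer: 15864148/1251567 ≈ 12.675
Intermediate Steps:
a(x, p) = 9 (a(x, p) = 3**2 = 9)
n = -7 (n = 0 - (5 + 2) = 0 - 1*7 = 0 - 7 = -7)
y(t) = 7/9 (y(t) = -1/9*(-7) = 7/9)
(-5*(-33) + y(0))/(-2357) - 2256/(a(14, -42) - 1*186) = (-5*(-33) + 7/9)/(-2357) - 2256/(9 - 1*186) = (165 + 7/9)*(-1/2357) - 2256/(9 - 186) = (1492/9)*(-1/2357) - 2256/(-177) = -1492/21213 - 2256*(-1/177) = -1492/21213 + 752/59 = 15864148/1251567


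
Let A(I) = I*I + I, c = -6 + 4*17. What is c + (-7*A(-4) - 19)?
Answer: -41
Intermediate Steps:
c = 62 (c = -6 + 68 = 62)
A(I) = I + I² (A(I) = I² + I = I + I²)
c + (-7*A(-4) - 19) = 62 + (-(-28)*(1 - 4) - 19) = 62 + (-(-28)*(-3) - 19) = 62 + (-7*12 - 19) = 62 + (-84 - 19) = 62 - 103 = -41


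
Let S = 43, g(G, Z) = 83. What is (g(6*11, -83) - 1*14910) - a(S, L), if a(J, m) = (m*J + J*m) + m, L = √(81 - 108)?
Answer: -14827 - 261*I*√3 ≈ -14827.0 - 452.07*I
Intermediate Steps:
L = 3*I*√3 (L = √(-27) = 3*I*√3 ≈ 5.1962*I)
a(J, m) = m + 2*J*m (a(J, m) = (J*m + J*m) + m = 2*J*m + m = m + 2*J*m)
(g(6*11, -83) - 1*14910) - a(S, L) = (83 - 1*14910) - 3*I*√3*(1 + 2*43) = (83 - 14910) - 3*I*√3*(1 + 86) = -14827 - 3*I*√3*87 = -14827 - 261*I*√3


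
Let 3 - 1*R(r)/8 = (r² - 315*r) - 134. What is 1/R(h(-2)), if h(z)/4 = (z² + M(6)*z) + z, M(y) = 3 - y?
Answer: 1/73544 ≈ 1.3597e-5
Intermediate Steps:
h(z) = -8*z + 4*z² (h(z) = 4*((z² + (3 - 1*6)*z) + z) = 4*((z² + (3 - 6)*z) + z) = 4*((z² - 3*z) + z) = 4*(z² - 2*z) = -8*z + 4*z²)
R(r) = 1096 - 8*r² + 2520*r (R(r) = 24 - 8*((r² - 315*r) - 134) = 24 - 8*(-134 + r² - 315*r) = 24 + (1072 - 8*r² + 2520*r) = 1096 - 8*r² + 2520*r)
1/R(h(-2)) = 1/(1096 - 8*64*(-2 - 2)² + 2520*(4*(-2)*(-2 - 2))) = 1/(1096 - 8*(4*(-2)*(-4))² + 2520*(4*(-2)*(-4))) = 1/(1096 - 8*32² + 2520*32) = 1/(1096 - 8*1024 + 80640) = 1/(1096 - 8192 + 80640) = 1/73544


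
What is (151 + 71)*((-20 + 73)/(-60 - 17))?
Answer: -11766/77 ≈ -152.81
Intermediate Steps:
(151 + 71)*((-20 + 73)/(-60 - 17)) = 222*(53/(-77)) = 222*(53*(-1/77)) = 222*(-53/77) = -11766/77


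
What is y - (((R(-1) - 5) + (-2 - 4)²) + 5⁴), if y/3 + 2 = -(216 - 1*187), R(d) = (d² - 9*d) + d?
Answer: -758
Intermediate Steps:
R(d) = d² - 8*d
y = -93 (y = -6 + 3*(-(216 - 1*187)) = -6 + 3*(-(216 - 187)) = -6 + 3*(-1*29) = -6 + 3*(-29) = -6 - 87 = -93)
y - (((R(-1) - 5) + (-2 - 4)²) + 5⁴) = -93 - (((-(-8 - 1) - 5) + (-2 - 4)²) + 5⁴) = -93 - (((-1*(-9) - 5) + (-6)²) + 625) = -93 - (((9 - 5) + 36) + 625) = -93 - ((4 + 36) + 625) = -93 - (40 + 625) = -93 - 1*665 = -93 - 665 = -758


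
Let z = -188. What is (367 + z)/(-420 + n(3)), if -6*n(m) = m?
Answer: -358/841 ≈ -0.42568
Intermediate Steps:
n(m) = -m/6
(367 + z)/(-420 + n(3)) = (367 - 188)/(-420 - 1/6*3) = 179/(-420 - 1/2) = 179/(-841/2) = 179*(-2/841) = -358/841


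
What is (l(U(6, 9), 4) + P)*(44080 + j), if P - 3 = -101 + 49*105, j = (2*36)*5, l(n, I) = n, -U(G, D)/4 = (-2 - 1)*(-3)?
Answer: 222688840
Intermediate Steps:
U(G, D) = -36 (U(G, D) = -4*(-2 - 1)*(-3) = -(-12)*(-3) = -4*9 = -36)
j = 360 (j = 72*5 = 360)
P = 5047 (P = 3 + (-101 + 49*105) = 3 + (-101 + 5145) = 3 + 5044 = 5047)
(l(U(6, 9), 4) + P)*(44080 + j) = (-36 + 5047)*(44080 + 360) = 5011*44440 = 222688840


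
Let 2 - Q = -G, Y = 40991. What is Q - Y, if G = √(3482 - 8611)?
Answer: -40989 + I*√5129 ≈ -40989.0 + 71.617*I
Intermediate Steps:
G = I*√5129 (G = √(-5129) = I*√5129 ≈ 71.617*I)
Q = 2 + I*√5129 (Q = 2 - (-1)*I*√5129 = 2 + I*√5129 ≈ 2.0 + 71.617*I)
Q - Y = (2 + I*√5129) - 1*40991 = (2 + I*√5129) - 40991 = -40989 + I*√5129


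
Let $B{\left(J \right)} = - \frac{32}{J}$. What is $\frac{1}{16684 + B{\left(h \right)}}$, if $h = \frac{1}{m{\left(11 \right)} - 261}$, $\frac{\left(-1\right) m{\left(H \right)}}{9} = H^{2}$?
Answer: $\frac{1}{59884} \approx 1.6699 \cdot 10^{-5}$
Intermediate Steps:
$m{\left(H \right)} = - 9 H^{2}$
$h = - \frac{1}{1350}$ ($h = \frac{1}{- 9 \cdot 11^{2} - 261} = \frac{1}{\left(-9\right) 121 - 261} = \frac{1}{-1089 - 261} = \frac{1}{-1350} = - \frac{1}{1350} \approx -0.00074074$)
$\frac{1}{16684 + B{\left(h \right)}} = \frac{1}{16684 - \frac{32}{- \frac{1}{1350}}} = \frac{1}{16684 - -43200} = \frac{1}{16684 + 43200} = \frac{1}{59884}$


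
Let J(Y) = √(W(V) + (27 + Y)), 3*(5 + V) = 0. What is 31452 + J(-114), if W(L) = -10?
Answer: 31452 + I*√97 ≈ 31452.0 + 9.8489*I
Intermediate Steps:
V = -5 (V = -5 + (⅓)*0 = -5 + 0 = -5)
J(Y) = √(17 + Y) (J(Y) = √(-10 + (27 + Y)) = √(17 + Y))
31452 + J(-114) = 31452 + √(17 - 114) = 31452 + √(-97) = 31452 + I*√97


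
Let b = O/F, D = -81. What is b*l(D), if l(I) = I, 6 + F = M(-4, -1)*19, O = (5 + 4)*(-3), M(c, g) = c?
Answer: -2187/82 ≈ -26.671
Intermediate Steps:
O = -27 (O = 9*(-3) = -27)
F = -82 (F = -6 - 4*19 = -6 - 76 = -82)
b = 27/82 (b = -27/(-82) = -27*(-1/82) = 27/82 ≈ 0.32927)
b*l(D) = (27/82)*(-81) = -2187/82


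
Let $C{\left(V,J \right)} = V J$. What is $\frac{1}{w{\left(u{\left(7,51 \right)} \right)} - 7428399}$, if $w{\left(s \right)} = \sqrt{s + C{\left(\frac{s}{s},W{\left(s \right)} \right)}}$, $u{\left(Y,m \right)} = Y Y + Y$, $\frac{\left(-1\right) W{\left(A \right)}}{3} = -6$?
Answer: $- \frac{7428399}{55181111703127} - \frac{\sqrt{74}}{55181111703127} \approx -1.3462 \cdot 10^{-7}$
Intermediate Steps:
$W{\left(A \right)} = 18$ ($W{\left(A \right)} = \left(-3\right) \left(-6\right) = 18$)
$u{\left(Y,m \right)} = Y + Y^{2}$ ($u{\left(Y,m \right)} = Y^{2} + Y = Y + Y^{2}$)
$C{\left(V,J \right)} = J V$
$w{\left(s \right)} = \sqrt{18 + s}$ ($w{\left(s \right)} = \sqrt{s + 18 \frac{s}{s}} = \sqrt{s + 18 \cdot 1} = \sqrt{s + 18} = \sqrt{18 + s}$)
$\frac{1}{w{\left(u{\left(7,51 \right)} \right)} - 7428399} = \frac{1}{\sqrt{18 + 7 \left(1 + 7\right)} - 7428399} = \frac{1}{\sqrt{18 + 7 \cdot 8} - 7428399} = \frac{1}{\sqrt{18 + 56} - 7428399} = \frac{1}{\sqrt{74} - 7428399} = \frac{1}{-7428399 + \sqrt{74}}$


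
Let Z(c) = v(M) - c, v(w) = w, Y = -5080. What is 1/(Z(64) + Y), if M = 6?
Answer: -1/5138 ≈ -0.00019463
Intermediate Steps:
Z(c) = 6 - c
1/(Z(64) + Y) = 1/((6 - 1*64) - 5080) = 1/((6 - 64) - 5080) = 1/(-58 - 5080) = 1/(-5138) = -1/5138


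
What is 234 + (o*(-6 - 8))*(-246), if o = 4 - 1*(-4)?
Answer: 27786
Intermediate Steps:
o = 8 (o = 4 + 4 = 8)
234 + (o*(-6 - 8))*(-246) = 234 + (8*(-6 - 8))*(-246) = 234 + (8*(-14))*(-246) = 234 - 112*(-246) = 234 + 27552 = 27786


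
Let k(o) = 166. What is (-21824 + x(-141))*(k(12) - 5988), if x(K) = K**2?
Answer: 11312146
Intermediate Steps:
(-21824 + x(-141))*(k(12) - 5988) = (-21824 + (-141)**2)*(166 - 5988) = (-21824 + 19881)*(-5822) = -1943*(-5822) = 11312146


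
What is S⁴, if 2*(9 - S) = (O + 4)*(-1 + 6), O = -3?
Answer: 28561/16 ≈ 1785.1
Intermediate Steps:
S = 13/2 (S = 9 - (-3 + 4)*(-1 + 6)/2 = 9 - 5/2 = 13/2 ≈ 6.5000)
S⁴ = (13/2)⁴ = 28561/16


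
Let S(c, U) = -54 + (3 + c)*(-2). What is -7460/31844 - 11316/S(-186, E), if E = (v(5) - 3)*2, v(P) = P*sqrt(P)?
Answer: -7555713/206986 ≈ -36.503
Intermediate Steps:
v(P) = P**(3/2)
E = -6 + 10*sqrt(5) (E = (5**(3/2) - 3)*2 = (5*sqrt(5) - 3)*2 = (-3 + 5*sqrt(5))*2 = -6 + 10*sqrt(5) ≈ 16.361)
S(c, U) = -60 - 2*c (S(c, U) = -54 + (-6 - 2*c) = -60 - 2*c)
-7460/31844 - 11316/S(-186, E) = -7460/31844 - 11316/(-60 - 2*(-186)) = -7460*1/31844 - 11316/(-60 + 372) = -1865/7961 - 11316/312 = -1865/7961 - 11316*1/312 = -1865/7961 - 943/26 = -7555713/206986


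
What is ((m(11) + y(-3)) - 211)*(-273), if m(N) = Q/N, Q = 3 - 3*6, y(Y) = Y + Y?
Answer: 655746/11 ≈ 59613.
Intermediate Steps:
y(Y) = 2*Y
Q = -15 (Q = 3 - 18 = -15)
m(N) = -15/N
((m(11) + y(-3)) - 211)*(-273) = ((-15/11 + 2*(-3)) - 211)*(-273) = ((-15*1/11 - 6) - 211)*(-273) = ((-15/11 - 6) - 211)*(-273) = (-81/11 - 211)*(-273) = -2402/11*(-273) = 655746/11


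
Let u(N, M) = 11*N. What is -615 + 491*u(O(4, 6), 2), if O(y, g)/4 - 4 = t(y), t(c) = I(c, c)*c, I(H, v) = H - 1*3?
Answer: 172217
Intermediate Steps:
I(H, v) = -3 + H (I(H, v) = H - 3 = -3 + H)
t(c) = c*(-3 + c) (t(c) = (-3 + c)*c = c*(-3 + c))
O(y, g) = 16 + 4*y*(-3 + y) (O(y, g) = 16 + 4*(y*(-3 + y)) = 16 + 4*y*(-3 + y))
-615 + 491*u(O(4, 6), 2) = -615 + 491*(11*(16 + 4*4*(-3 + 4))) = -615 + 491*(11*(16 + 4*4*1)) = -615 + 491*(11*(16 + 16)) = -615 + 491*(11*32) = -615 + 491*352 = -615 + 172832 = 172217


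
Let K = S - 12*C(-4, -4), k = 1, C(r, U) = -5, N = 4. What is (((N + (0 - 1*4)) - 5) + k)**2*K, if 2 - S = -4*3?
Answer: 1184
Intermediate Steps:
S = 14 (S = 2 - (-4)*3 = 2 - 1*(-12) = 2 + 12 = 14)
K = 74 (K = 14 - 12*(-5) = 14 + 60 = 74)
(((N + (0 - 1*4)) - 5) + k)**2*K = (((4 + (0 - 1*4)) - 5) + 1)**2*74 = (((4 + (0 - 4)) - 5) + 1)**2*74 = (((4 - 4) - 5) + 1)**2*74 = ((0 - 5) + 1)**2*74 = (-5 + 1)**2*74 = (-4)**2*74 = 16*74 = 1184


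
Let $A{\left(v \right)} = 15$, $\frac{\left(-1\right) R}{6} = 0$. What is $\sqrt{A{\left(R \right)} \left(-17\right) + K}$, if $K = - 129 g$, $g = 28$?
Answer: $i \sqrt{3867} \approx 62.185 i$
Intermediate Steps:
$R = 0$ ($R = \left(-6\right) 0 = 0$)
$K = -3612$ ($K = \left(-129\right) 28 = -3612$)
$\sqrt{A{\left(R \right)} \left(-17\right) + K} = \sqrt{15 \left(-17\right) - 3612} = \sqrt{-255 - 3612} = \sqrt{-3867} = i \sqrt{3867}$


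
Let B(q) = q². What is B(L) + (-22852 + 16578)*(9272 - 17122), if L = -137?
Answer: 49269669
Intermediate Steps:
B(L) + (-22852 + 16578)*(9272 - 17122) = (-137)² + (-22852 + 16578)*(9272 - 17122) = 18769 - 6274*(-7850) = 18769 + 49250900 = 49269669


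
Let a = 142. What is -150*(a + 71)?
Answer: -31950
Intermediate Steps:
-150*(a + 71) = -150*(142 + 71) = -150*213 = -31950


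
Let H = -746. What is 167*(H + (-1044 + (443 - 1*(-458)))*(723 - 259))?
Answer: -11205366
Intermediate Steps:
167*(H + (-1044 + (443 - 1*(-458)))*(723 - 259)) = 167*(-746 + (-1044 + (443 - 1*(-458)))*(723 - 259)) = 167*(-746 + (-1044 + (443 + 458))*464) = 167*(-746 + (-1044 + 901)*464) = 167*(-746 - 143*464) = 167*(-746 - 66352) = 167*(-67098) = -11205366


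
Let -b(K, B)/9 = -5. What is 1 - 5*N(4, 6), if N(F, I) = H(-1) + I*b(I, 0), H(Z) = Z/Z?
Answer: -1354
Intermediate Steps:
b(K, B) = 45 (b(K, B) = -9*(-5) = 45)
H(Z) = 1
N(F, I) = 1 + 45*I (N(F, I) = 1 + I*45 = 1 + 45*I)
1 - 5*N(4, 6) = 1 - 5*(1 + 45*6) = 1 - 5*(1 + 270) = 1 - 5*271 = 1 - 1355 = -1354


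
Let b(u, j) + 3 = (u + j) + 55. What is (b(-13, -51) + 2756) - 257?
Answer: 2487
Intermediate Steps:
b(u, j) = 52 + j + u (b(u, j) = -3 + ((u + j) + 55) = -3 + ((j + u) + 55) = -3 + (55 + j + u) = 52 + j + u)
(b(-13, -51) + 2756) - 257 = ((52 - 51 - 13) + 2756) - 257 = (-12 + 2756) - 257 = 2744 - 257 = 2487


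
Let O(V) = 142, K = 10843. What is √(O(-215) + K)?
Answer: 13*√65 ≈ 104.81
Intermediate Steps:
√(O(-215) + K) = √(142 + 10843) = √10985 = 13*√65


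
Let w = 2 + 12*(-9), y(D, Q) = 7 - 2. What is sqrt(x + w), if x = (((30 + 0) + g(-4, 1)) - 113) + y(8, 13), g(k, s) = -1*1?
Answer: I*sqrt(185) ≈ 13.601*I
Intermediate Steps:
g(k, s) = -1
y(D, Q) = 5
w = -106 (w = 2 - 108 = -106)
x = -79 (x = (((30 + 0) - 1) - 113) + 5 = ((30 - 1) - 113) + 5 = (29 - 113) + 5 = -84 + 5 = -79)
sqrt(x + w) = sqrt(-79 - 106) = sqrt(-185) = I*sqrt(185)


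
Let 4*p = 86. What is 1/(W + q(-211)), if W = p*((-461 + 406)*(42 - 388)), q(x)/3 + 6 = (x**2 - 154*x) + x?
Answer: 1/639539 ≈ 1.5636e-6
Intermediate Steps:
p = 43/2 (p = (1/4)*86 = 43/2 ≈ 21.500)
q(x) = -18 - 459*x + 3*x**2 (q(x) = -18 + 3*((x**2 - 154*x) + x) = -18 + 3*(x**2 - 153*x) = -18 + (-459*x + 3*x**2) = -18 - 459*x + 3*x**2)
W = 409145 (W = 43*((-461 + 406)*(42 - 388))/2 = 43*(-55*(-346))/2 = (43/2)*19030 = 409145)
1/(W + q(-211)) = 1/(409145 + (-18 - 459*(-211) + 3*(-211)**2)) = 1/(409145 + (-18 + 96849 + 3*44521)) = 1/(409145 + (-18 + 96849 + 133563)) = 1/(409145 + 230394) = 1/639539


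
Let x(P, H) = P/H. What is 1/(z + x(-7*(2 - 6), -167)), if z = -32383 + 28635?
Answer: -167/625944 ≈ -0.00026680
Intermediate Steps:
z = -3748
1/(z + x(-7*(2 - 6), -167)) = 1/(-3748 - 7*(2 - 6)/(-167)) = 1/(-3748 - 7*(-4)*(-1/167)) = 1/(-3748 + 28*(-1/167)) = 1/(-3748 - 28/167) = 1/(-625944/167) = -167/625944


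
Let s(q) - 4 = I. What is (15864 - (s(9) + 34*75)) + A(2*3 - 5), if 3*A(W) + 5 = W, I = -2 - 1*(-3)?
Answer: 39923/3 ≈ 13308.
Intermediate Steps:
I = 1 (I = -2 + 3 = 1)
A(W) = -5/3 + W/3
s(q) = 5 (s(q) = 4 + 1 = 5)
(15864 - (s(9) + 34*75)) + A(2*3 - 5) = (15864 - (5 + 34*75)) + (-5/3 + (2*3 - 5)/3) = (15864 - (5 + 2550)) + (-5/3 + (6 - 5)/3) = (15864 - 1*2555) + (-5/3 + (⅓)*1) = (15864 - 2555) + (-5/3 + ⅓) = 13309 - 4/3 = 39923/3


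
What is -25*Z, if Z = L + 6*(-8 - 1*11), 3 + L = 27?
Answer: 2250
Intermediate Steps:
L = 24 (L = -3 + 27 = 24)
Z = -90 (Z = 24 + 6*(-8 - 1*11) = 24 + 6*(-8 - 11) = 24 + 6*(-19) = 24 - 114 = -90)
-25*Z = -25*(-90) = 2250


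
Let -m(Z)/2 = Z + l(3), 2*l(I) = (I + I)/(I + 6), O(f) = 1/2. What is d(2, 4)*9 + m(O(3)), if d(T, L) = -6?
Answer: -167/3 ≈ -55.667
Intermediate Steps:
O(f) = ½
l(I) = I/(6 + I) (l(I) = ((I + I)/(I + 6))/2 = ((2*I)/(6 + I))/2 = (2*I/(6 + I))/2 = I/(6 + I))
m(Z) = -⅔ - 2*Z (m(Z) = -2*(Z + 3/(6 + 3)) = -2*(Z + 3/9) = -2*(Z + 3*(⅑)) = -2*(Z + ⅓) = -2*(⅓ + Z) = -⅔ - 2*Z)
d(2, 4)*9 + m(O(3)) = -6*9 + (-⅔ - 2*½) = -54 + (-⅔ - 1) = -54 - 5/3 = -167/3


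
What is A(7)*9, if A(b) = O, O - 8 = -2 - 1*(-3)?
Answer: 81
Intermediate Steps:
O = 9 (O = 8 + (-2 - 1*(-3)) = 8 + (-2 + 3) = 8 + 1 = 9)
A(b) = 9
A(7)*9 = 9*9 = 81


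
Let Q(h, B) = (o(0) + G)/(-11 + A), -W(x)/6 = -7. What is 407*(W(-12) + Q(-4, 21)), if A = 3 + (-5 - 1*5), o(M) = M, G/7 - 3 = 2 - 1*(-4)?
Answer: 31339/2 ≈ 15670.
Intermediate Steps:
G = 63 (G = 21 + 7*(2 - 1*(-4)) = 21 + 7*(2 + 4) = 21 + 7*6 = 21 + 42 = 63)
A = -7 (A = 3 + (-5 - 5) = 3 - 10 = -7)
W(x) = 42 (W(x) = -6*(-7) = 42)
Q(h, B) = -7/2 (Q(h, B) = (0 + 63)/(-11 - 7) = 63/(-18) = 63*(-1/18) = -7/2)
407*(W(-12) + Q(-4, 21)) = 407*(42 - 7/2) = 407*(77/2) = 31339/2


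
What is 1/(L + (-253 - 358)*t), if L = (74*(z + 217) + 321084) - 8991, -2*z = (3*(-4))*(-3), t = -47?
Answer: 1/355536 ≈ 2.8127e-6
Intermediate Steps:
z = -18 (z = -3*(-4)*(-3)/2 = -(-6)*(-3) = -1/2*36 = -18)
L = 326819 (L = (74*(-18 + 217) + 321084) - 8991 = (74*199 + 321084) - 8991 = (14726 + 321084) - 8991 = 335810 - 8991 = 326819)
1/(L + (-253 - 358)*t) = 1/(326819 + (-253 - 358)*(-47)) = 1/(326819 - 611*(-47)) = 1/(326819 + 28717) = 1/355536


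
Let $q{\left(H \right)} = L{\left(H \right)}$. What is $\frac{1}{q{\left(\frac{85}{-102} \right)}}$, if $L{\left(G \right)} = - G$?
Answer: $\frac{6}{5} \approx 1.2$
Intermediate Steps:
$q{\left(H \right)} = - H$
$\frac{1}{q{\left(\frac{85}{-102} \right)}} = \frac{1}{\left(-1\right) \frac{85}{-102}} = \frac{1}{\left(-1\right) 85 \left(- \frac{1}{102}\right)} = \frac{1}{\left(-1\right) \left(- \frac{5}{6}\right)} = \frac{1}{\frac{5}{6}} = \frac{6}{5}$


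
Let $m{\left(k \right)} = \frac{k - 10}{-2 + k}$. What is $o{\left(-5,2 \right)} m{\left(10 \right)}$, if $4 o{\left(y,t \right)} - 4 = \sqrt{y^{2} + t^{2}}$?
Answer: $0$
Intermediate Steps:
$o{\left(y,t \right)} = 1 + \frac{\sqrt{t^{2} + y^{2}}}{4}$ ($o{\left(y,t \right)} = 1 + \frac{\sqrt{y^{2} + t^{2}}}{4} = 1 + \frac{\sqrt{t^{2} + y^{2}}}{4}$)
$m{\left(k \right)} = \frac{-10 + k}{-2 + k}$
$o{\left(-5,2 \right)} m{\left(10 \right)} = \left(1 + \frac{\sqrt{2^{2} + \left(-5\right)^{2}}}{4}\right) \frac{-10 + 10}{-2 + 10} = \left(1 + \frac{\sqrt{4 + 25}}{4}\right) \frac{1}{8} \cdot 0 = \left(1 + \frac{\sqrt{29}}{4}\right) \frac{1}{8} \cdot 0 = \left(1 + \frac{\sqrt{29}}{4}\right) 0 = 0$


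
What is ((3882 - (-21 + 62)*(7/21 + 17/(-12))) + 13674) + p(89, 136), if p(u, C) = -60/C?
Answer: 3590395/204 ≈ 17600.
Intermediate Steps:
((3882 - (-21 + 62)*(7/21 + 17/(-12))) + 13674) + p(89, 136) = ((3882 - (-21 + 62)*(7/21 + 17/(-12))) + 13674) - 60/136 = ((3882 - 41*(7*(1/21) + 17*(-1/12))) + 13674) - 60*1/136 = ((3882 - 41*(1/3 - 17/12)) + 13674) - 15/34 = ((3882 - 41*(-13)/12) + 13674) - 15/34 = ((3882 - 1*(-533/12)) + 13674) - 15/34 = ((3882 + 533/12) + 13674) - 15/34 = (47117/12 + 13674) - 15/34 = 211205/12 - 15/34 = 3590395/204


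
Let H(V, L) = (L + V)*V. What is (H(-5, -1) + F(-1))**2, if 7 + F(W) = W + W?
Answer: 441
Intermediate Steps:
H(V, L) = V*(L + V)
F(W) = -7 + 2*W (F(W) = -7 + (W + W) = -7 + 2*W)
(H(-5, -1) + F(-1))**2 = (-5*(-1 - 5) + (-7 + 2*(-1)))**2 = (-5*(-6) + (-7 - 2))**2 = (30 - 9)**2 = 21**2 = 441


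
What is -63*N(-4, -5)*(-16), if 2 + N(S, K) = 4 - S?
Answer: 6048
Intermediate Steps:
N(S, K) = 2 - S (N(S, K) = -2 + (4 - S) = 2 - S)
-63*N(-4, -5)*(-16) = -63*(2 - 1*(-4))*(-16) = -63*(2 + 4)*(-16) = -63*6*(-16) = -378*(-16) = 6048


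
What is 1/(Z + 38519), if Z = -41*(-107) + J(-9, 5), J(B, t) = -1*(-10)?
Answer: 1/42916 ≈ 2.3301e-5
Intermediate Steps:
J(B, t) = 10
Z = 4397 (Z = -41*(-107) + 10 = 4387 + 10 = 4397)
1/(Z + 38519) = 1/(4397 + 38519) = 1/42916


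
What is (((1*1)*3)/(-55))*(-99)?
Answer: 27/5 ≈ 5.4000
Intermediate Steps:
(((1*1)*3)/(-55))*(-99) = -3/55*(-99) = 27/5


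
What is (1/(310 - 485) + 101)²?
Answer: 312370276/30625 ≈ 10200.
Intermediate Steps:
(1/(310 - 485) + 101)² = (1/(-175) + 101)² = (-1/175 + 101)² = (17674/175)² = 312370276/30625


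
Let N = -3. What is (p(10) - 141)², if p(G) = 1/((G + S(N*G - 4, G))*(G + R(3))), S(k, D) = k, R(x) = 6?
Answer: 2931681025/147456 ≈ 19882.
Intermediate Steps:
p(G) = 1/((-4 - 2*G)*(6 + G)) (p(G) = 1/((G + (-3*G - 4))*(G + 6)) = 1/((G + (-4 - 3*G))*(6 + G)) = 1/((-4 - 2*G)*(6 + G)))
(p(10) - 141)² = (-1/(24 + 2*10² + 16*10) - 141)² = (-1/(24 + 2*100 + 160) - 141)² = (-1/(24 + 200 + 160) - 141)² = (-1/384 - 141)² = (-54145/384)² = 2931681025/147456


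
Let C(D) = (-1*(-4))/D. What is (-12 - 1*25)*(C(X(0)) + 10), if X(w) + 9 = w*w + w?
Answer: -3182/9 ≈ -353.56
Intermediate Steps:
X(w) = -9 + w + w² (X(w) = -9 + (w*w + w) = -9 + (w² + w) = -9 + (w + w²) = -9 + w + w²)
C(D) = 4/D
(-12 - 1*25)*(C(X(0)) + 10) = (-12 - 1*25)*(4/(-9 + 0 + 0²) + 10) = (-12 - 25)*(4/(-9 + 0 + 0) + 10) = -37*(4/(-9) + 10) = -37*(4*(-⅑) + 10) = -37*(-4/9 + 10) = -37*86/9 = -3182/9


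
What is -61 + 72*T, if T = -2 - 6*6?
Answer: -2797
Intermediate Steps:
T = -38 (T = -2 - 36 = -38)
-61 + 72*T = -61 + 72*(-38) = -61 - 2736 = -2797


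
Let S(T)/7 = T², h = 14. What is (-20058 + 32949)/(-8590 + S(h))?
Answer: -4297/2406 ≈ -1.7860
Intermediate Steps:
S(T) = 7*T²
(-20058 + 32949)/(-8590 + S(h)) = (-20058 + 32949)/(-8590 + 7*14²) = 12891/(-8590 + 7*196) = 12891/(-8590 + 1372) = 12891/(-7218) = 12891*(-1/7218) = -4297/2406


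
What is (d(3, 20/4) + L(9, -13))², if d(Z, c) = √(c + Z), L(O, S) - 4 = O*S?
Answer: 12777 - 452*√2 ≈ 12138.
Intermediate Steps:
L(O, S) = 4 + O*S
d(Z, c) = √(Z + c)
(d(3, 20/4) + L(9, -13))² = (√(3 + 20/4) + (4 + 9*(-13)))² = (√(3 + 20*(¼)) + (4 - 117))² = (√(3 + 5) - 113)² = (√8 - 113)² = (2*√2 - 113)² = (-113 + 2*√2)²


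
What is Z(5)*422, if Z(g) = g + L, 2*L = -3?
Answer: 1477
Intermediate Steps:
L = -3/2 (L = (1/2)*(-3) = -3/2 ≈ -1.5000)
Z(g) = -3/2 + g (Z(g) = g - 3/2 = -3/2 + g)
Z(5)*422 = (-3/2 + 5)*422 = (7/2)*422 = 1477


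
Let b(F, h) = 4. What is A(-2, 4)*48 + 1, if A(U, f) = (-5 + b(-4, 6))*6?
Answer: -287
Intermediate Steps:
A(U, f) = -6 (A(U, f) = (-5 + 4)*6 = -1*6 = -6)
A(-2, 4)*48 + 1 = -6*48 + 1 = -288 + 1 = -287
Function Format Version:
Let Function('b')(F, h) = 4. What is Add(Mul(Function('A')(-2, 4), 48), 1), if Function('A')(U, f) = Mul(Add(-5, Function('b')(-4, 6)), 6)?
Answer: -287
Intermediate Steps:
Function('A')(U, f) = -6 (Function('A')(U, f) = Mul(Add(-5, 4), 6) = Mul(-1, 6) = -6)
Add(Mul(Function('A')(-2, 4), 48), 1) = Add(Mul(-6, 48), 1) = Add(-288, 1) = -287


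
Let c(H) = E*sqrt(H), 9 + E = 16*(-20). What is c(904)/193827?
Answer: -658*sqrt(226)/193827 ≈ -0.051035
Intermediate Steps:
E = -329 (E = -9 + 16*(-20) = -9 - 320 = -329)
c(H) = -329*sqrt(H)
c(904)/193827 = -658*sqrt(226)/193827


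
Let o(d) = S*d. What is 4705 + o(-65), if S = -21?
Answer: 6070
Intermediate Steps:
o(d) = -21*d
4705 + o(-65) = 4705 - 21*(-65) = 4705 + 1365 = 6070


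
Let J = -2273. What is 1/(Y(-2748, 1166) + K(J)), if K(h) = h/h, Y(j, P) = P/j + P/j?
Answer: 687/104 ≈ 6.6058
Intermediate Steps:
Y(j, P) = 2*P/j
K(h) = 1
1/(Y(-2748, 1166) + K(J)) = 1/(2*1166/(-2748) + 1) = 1/(2*1166*(-1/2748) + 1) = 1/(-583/687 + 1) = 1/(104/687) = 687/104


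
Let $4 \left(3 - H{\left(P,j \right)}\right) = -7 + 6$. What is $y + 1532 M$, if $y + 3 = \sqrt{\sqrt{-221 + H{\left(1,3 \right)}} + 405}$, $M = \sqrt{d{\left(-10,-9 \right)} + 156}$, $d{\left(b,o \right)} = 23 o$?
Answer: $-3 + \frac{\sqrt{1620 + 2 i \sqrt{871}}}{2} + 1532 i \sqrt{51} \approx 17.128 + 10941.0 i$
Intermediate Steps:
$H{\left(P,j \right)} = \frac{13}{4}$ ($H{\left(P,j \right)} = 3 - \frac{-7 + 6}{4} = 3 - - \frac{1}{4} = 3 + \frac{1}{4} = \frac{13}{4}$)
$M = i \sqrt{51}$ ($M = \sqrt{23 \left(-9\right) + 156} = \sqrt{-207 + 156} = \sqrt{-51} = i \sqrt{51} \approx 7.1414 i$)
$y = -3 + \sqrt{405 + \frac{i \sqrt{871}}{2}}$ ($y = -3 + \sqrt{\sqrt{-221 + \frac{13}{4}} + 405} = -3 + \sqrt{\sqrt{- \frac{871}{4}} + 405} = -3 + \sqrt{\frac{i \sqrt{871}}{2} + 405} = -3 + \sqrt{405 + \frac{i \sqrt{871}}{2}} \approx 17.128 + 0.36656 i$)
$y + 1532 M = \left(-3 + \frac{\sqrt{1620 + 2 i \sqrt{871}}}{2}\right) + 1532 i \sqrt{51} = -3 + \frac{\sqrt{1620 + 2 i \sqrt{871}}}{2} + 1532 i \sqrt{51}$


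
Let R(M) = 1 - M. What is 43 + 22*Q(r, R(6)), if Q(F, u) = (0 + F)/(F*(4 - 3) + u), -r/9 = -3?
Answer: 70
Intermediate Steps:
r = 27 (r = -9*(-3) = 27)
Q(F, u) = F/(F + u) (Q(F, u) = F/(F*1 + u) = F/(F + u))
43 + 22*Q(r, R(6)) = 43 + 22*(27/(27 + (1 - 1*6))) = 43 + 22*(27/(27 + (1 - 6))) = 43 + 22*(27/(27 - 5)) = 43 + 22*(27/22) = 43 + 27 = 70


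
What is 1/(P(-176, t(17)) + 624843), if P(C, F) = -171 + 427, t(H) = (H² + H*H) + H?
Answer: 1/625099 ≈ 1.5997e-6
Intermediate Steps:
t(H) = H + 2*H² (t(H) = (H² + H²) + H = 2*H² + H = H + 2*H²)
P(C, F) = 256
1/(P(-176, t(17)) + 624843) = 1/(256 + 624843) = 1/625099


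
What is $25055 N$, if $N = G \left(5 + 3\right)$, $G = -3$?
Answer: $-601320$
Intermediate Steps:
$N = -24$ ($N = - 3 \left(5 + 3\right) = \left(-3\right) 8 = -24$)
$25055 N = 25055 \left(-24\right) = -601320$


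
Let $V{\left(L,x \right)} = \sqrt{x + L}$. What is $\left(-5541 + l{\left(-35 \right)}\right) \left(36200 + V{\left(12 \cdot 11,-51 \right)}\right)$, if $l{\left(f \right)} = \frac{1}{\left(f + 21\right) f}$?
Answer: $- \frac{98310657601}{490} \approx -2.0063 \cdot 10^{8}$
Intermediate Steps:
$V{\left(L,x \right)} = \sqrt{L + x}$
$l{\left(f \right)} = \frac{1}{f \left(21 + f\right)}$ ($l{\left(f \right)} = \frac{1}{\left(21 + f\right) f} = \frac{1}{f \left(21 + f\right)}$)
$\left(-5541 + l{\left(-35 \right)}\right) \left(36200 + V{\left(12 \cdot 11,-51 \right)}\right) = \left(-5541 + \frac{1}{\left(-35\right) \left(21 - 35\right)}\right) \left(36200 + \sqrt{12 \cdot 11 - 51}\right) = \left(-5541 - \frac{1}{35 \left(-14\right)}\right) \left(36200 + \sqrt{132 - 51}\right) = \left(-5541 - - \frac{1}{490}\right) \left(36200 + \sqrt{81}\right) = \left(-5541 + \frac{1}{490}\right) \left(36200 + 9\right) = \left(- \frac{2715089}{490}\right) 36209 = - \frac{98310657601}{490}$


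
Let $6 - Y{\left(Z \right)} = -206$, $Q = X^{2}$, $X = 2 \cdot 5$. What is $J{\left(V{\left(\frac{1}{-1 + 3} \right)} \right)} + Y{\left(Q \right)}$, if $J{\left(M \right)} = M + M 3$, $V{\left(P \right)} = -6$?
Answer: $188$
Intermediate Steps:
$X = 10$
$Q = 100$ ($Q = 10^{2} = 100$)
$Y{\left(Z \right)} = 212$ ($Y{\left(Z \right)} = 6 - -206 = 6 + 206 = 212$)
$J{\left(M \right)} = 4 M$ ($J{\left(M \right)} = M + 3 M = 4 M$)
$J{\left(V{\left(\frac{1}{-1 + 3} \right)} \right)} + Y{\left(Q \right)} = 4 \left(-6\right) + 212 = -24 + 212 = 188$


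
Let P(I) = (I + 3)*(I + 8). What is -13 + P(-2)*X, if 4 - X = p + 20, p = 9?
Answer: -163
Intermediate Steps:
P(I) = (3 + I)*(8 + I)
X = -25 (X = 4 - (9 + 20) = 4 - 1*29 = 4 - 29 = -25)
-13 + P(-2)*X = -13 + (24 + (-2)² + 11*(-2))*(-25) = -13 + (24 + 4 - 22)*(-25) = -13 + 6*(-25) = -13 - 150 = -163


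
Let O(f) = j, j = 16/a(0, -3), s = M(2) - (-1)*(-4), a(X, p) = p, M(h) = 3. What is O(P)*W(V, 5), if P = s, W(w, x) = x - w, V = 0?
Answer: -80/3 ≈ -26.667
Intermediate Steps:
s = -1 (s = 3 - (-1)*(-4) = 3 - 1*4 = 3 - 4 = -1)
P = -1
j = -16/3 (j = 16/(-3) = 16*(-⅓) = -16/3 ≈ -5.3333)
O(f) = -16/3
O(P)*W(V, 5) = -16*(5 - 1*0)/3 = -16*(5 + 0)/3 = -16/3*5 = -80/3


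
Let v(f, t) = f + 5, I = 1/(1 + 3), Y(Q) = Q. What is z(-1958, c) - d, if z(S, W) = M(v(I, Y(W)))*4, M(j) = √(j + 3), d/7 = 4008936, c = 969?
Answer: -28062552 + 2*√33 ≈ -2.8063e+7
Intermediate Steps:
I = ¼ (I = 1/4 = ¼ ≈ 0.25000)
v(f, t) = 5 + f
d = 28062552 (d = 7*4008936 = 28062552)
M(j) = √(3 + j)
z(S, W) = 2*√33 (z(S, W) = √(3 + (5 + ¼))*4 = √(3 + 21/4)*4 = √(33/4)*4 = (√33/2)*4 = 2*√33)
z(-1958, c) - d = 2*√33 - 1*28062552 = 2*√33 - 28062552 = -28062552 + 2*√33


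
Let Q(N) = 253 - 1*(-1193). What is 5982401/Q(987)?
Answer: 5982401/1446 ≈ 4137.2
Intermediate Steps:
Q(N) = 1446 (Q(N) = 253 + 1193 = 1446)
5982401/Q(987) = 5982401/1446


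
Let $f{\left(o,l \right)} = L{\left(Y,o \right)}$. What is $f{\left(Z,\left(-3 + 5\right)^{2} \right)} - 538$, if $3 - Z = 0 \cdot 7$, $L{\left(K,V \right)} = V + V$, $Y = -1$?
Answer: $-532$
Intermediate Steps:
$L{\left(K,V \right)} = 2 V$
$Z = 3$ ($Z = 3 - 0 \cdot 7 = 3 - 0 = 3 + 0 = 3$)
$f{\left(o,l \right)} = 2 o$
$f{\left(Z,\left(-3 + 5\right)^{2} \right)} - 538 = 2 \cdot 3 - 538 = 6 - 538 = -532$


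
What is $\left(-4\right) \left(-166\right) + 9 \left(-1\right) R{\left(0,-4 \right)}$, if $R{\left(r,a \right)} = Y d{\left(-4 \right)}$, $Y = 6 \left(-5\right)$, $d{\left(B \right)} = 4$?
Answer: $1744$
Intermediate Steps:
$Y = -30$
$R{\left(r,a \right)} = -120$ ($R{\left(r,a \right)} = \left(-30\right) 4 = -120$)
$\left(-4\right) \left(-166\right) + 9 \left(-1\right) R{\left(0,-4 \right)} = \left(-4\right) \left(-166\right) + 9 \left(-1\right) \left(-120\right) = 664 - -1080 = 664 + 1080 = 1744$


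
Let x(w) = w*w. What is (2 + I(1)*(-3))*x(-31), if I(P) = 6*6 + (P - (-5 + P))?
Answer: -116281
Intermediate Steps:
x(w) = w**2
I(P) = 41 (I(P) = 36 + (P + (5 - P)) = 36 + 5 = 41)
(2 + I(1)*(-3))*x(-31) = (2 + 41*(-3))*(-31)**2 = (2 - 123)*961 = -121*961 = -116281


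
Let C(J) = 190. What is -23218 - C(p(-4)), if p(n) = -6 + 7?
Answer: -23408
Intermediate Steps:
p(n) = 1
-23218 - C(p(-4)) = -23218 - 1*190 = -23218 - 190 = -23408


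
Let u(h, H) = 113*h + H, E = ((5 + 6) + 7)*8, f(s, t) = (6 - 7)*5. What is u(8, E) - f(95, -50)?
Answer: 1053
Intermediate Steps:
f(s, t) = -5 (f(s, t) = -1*5 = -5)
E = 144 (E = (11 + 7)*8 = 18*8 = 144)
u(h, H) = H + 113*h
u(8, E) - f(95, -50) = (144 + 113*8) - 1*(-5) = (144 + 904) + 5 = 1048 + 5 = 1053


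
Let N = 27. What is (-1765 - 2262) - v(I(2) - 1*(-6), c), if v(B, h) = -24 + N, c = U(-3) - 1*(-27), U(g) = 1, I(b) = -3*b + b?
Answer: -4030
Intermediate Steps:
I(b) = -2*b
c = 28 (c = 1 - 1*(-27) = 1 + 27 = 28)
v(B, h) = 3 (v(B, h) = -24 + 27 = 3)
(-1765 - 2262) - v(I(2) - 1*(-6), c) = (-1765 - 2262) - 1*3 = -4027 - 3 = -4030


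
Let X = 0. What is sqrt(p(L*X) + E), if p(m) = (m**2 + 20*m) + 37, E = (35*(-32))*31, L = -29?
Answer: I*sqrt(34683) ≈ 186.23*I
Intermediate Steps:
E = -34720 (E = -1120*31 = -34720)
p(m) = 37 + m**2 + 20*m
sqrt(p(L*X) + E) = sqrt((37 + (-29*0)**2 + 20*(-29*0)) - 34720) = sqrt((37 + 0**2 + 20*0) - 34720) = sqrt((37 + 0 + 0) - 34720) = sqrt(37 - 34720) = sqrt(-34683) = I*sqrt(34683)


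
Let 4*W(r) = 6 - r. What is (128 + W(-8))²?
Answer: 69169/4 ≈ 17292.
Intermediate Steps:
W(r) = 3/2 - r/4 (W(r) = (6 - r)/4 = 3/2 - r/4)
(128 + W(-8))² = (128 + (3/2 - ¼*(-8)))² = (128 + (3/2 + 2))² = (128 + 7/2)² = (263/2)² = 69169/4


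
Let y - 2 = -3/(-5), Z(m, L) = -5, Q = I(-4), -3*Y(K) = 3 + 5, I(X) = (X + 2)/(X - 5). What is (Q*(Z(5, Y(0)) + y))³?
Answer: -512/3375 ≈ -0.15170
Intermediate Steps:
I(X) = (2 + X)/(-5 + X)
Y(K) = -8/3 (Y(K) = -(3 + 5)/3 = -⅓*8 = -8/3)
Q = 2/9 (Q = (2 - 4)/(-5 - 4) = -2/(-9) = -⅑*(-2) = 2/9 ≈ 0.22222)
y = 13/5 (y = 2 - 3/(-5) = 2 - 3*(-⅕) = 2 + ⅗ = 13/5 ≈ 2.6000)
(Q*(Z(5, Y(0)) + y))³ = (2*(-5 + 13/5)/9)³ = ((2/9)*(-12/5))³ = (-8/15)³ = -512/3375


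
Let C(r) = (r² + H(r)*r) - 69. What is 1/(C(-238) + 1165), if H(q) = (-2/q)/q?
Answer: 119/6871061 ≈ 1.7319e-5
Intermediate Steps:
H(q) = -2/q²
C(r) = -69 + r² - 2/r (C(r) = (r² + (-2/r²)*r) - 69 = (r² - 2/r) - 69 = -69 + r² - 2/r)
1/(C(-238) + 1165) = 1/((-69 + (-238)² - 2/(-238)) + 1165) = 1/((-69 + 56644 - 2*(-1/238)) + 1165) = 1/((-69 + 56644 + 1/119) + 1165) = 1/(6732426/119 + 1165) = 1/(6871061/119) = 119/6871061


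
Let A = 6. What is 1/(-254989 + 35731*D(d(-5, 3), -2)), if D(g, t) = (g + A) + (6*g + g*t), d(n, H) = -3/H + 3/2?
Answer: 2/97449 ≈ 2.0524e-5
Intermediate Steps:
d(n, H) = 3/2 - 3/H (d(n, H) = -3/H + 3*(½) = -3/H + 3/2 = 3/2 - 3/H)
D(g, t) = 6 + 7*g + g*t (D(g, t) = (g + 6) + (6*g + g*t) = (6 + g) + (6*g + g*t) = 6 + 7*g + g*t)
1/(-254989 + 35731*D(d(-5, 3), -2)) = 1/(-254989 + 35731*(6 + 7*(3/2 - 3/3) + (3/2 - 3/3)*(-2))) = 1/(-254989 + 35731*(6 + 7*(3/2 - 3*⅓) + (3/2 - 3*⅓)*(-2))) = 1/(-254989 + 35731*(6 + 7*(3/2 - 1) + (3/2 - 1)*(-2))) = 1/(-254989 + 35731*(6 + 7*(½) + (½)*(-2))) = 1/(-254989 + 35731*(6 + 7/2 - 1)) = 1/(-254989 + 35731*(17/2)) = 1/(-254989 + 607427/2) = 1/(97449/2) = 2/97449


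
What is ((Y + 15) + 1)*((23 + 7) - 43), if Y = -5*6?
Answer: 182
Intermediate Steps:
Y = -30
((Y + 15) + 1)*((23 + 7) - 43) = ((-30 + 15) + 1)*((23 + 7) - 43) = (-15 + 1)*(30 - 43) = -14*(-13) = 182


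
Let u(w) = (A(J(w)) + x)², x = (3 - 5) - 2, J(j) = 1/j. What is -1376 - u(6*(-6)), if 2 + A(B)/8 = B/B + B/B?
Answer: -1392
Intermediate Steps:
A(B) = 0 (A(B) = -16 + 8*(B/B + B/B) = -16 + 8*(1 + 1) = -16 + 8*2 = -16 + 16 = 0)
x = -4 (x = -2 - 2 = -4)
u(w) = 16 (u(w) = (0 - 4)² = (-4)² = 16)
-1376 - u(6*(-6)) = -1376 - 1*16 = -1376 - 16 = -1392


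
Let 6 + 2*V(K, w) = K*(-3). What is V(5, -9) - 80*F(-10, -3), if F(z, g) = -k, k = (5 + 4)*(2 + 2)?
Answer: 5739/2 ≈ 2869.5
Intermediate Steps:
V(K, w) = -3 - 3*K/2 (V(K, w) = -3 + (K*(-3))/2 = -3 + (-3*K)/2 = -3 - 3*K/2)
k = 36 (k = 9*4 = 36)
F(z, g) = -36 (F(z, g) = -1*36 = -36)
V(5, -9) - 80*F(-10, -3) = (-3 - 3/2*5) - 80*(-36) = (-3 - 15/2) + 2880 = -21/2 + 2880 = 5739/2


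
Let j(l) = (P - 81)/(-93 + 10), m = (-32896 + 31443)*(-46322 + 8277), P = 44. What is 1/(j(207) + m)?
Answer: 83/4588188992 ≈ 1.8090e-8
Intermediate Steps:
m = 55279385 (m = -1453*(-38045) = 55279385)
j(l) = 37/83 (j(l) = (44 - 81)/(-93 + 10) = -37/(-83) = -37*(-1/83) = 37/83)
1/(j(207) + m) = 1/(37/83 + 55279385) = 1/(4588188992/83) = 83/4588188992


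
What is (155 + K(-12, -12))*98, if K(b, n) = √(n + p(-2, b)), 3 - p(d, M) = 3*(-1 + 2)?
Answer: 15190 + 196*I*√3 ≈ 15190.0 + 339.48*I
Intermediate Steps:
p(d, M) = 0 (p(d, M) = 3 - 3*(-1 + 2) = 3 - 3 = 0)
K(b, n) = √n (K(b, n) = √(n + 0) = √n)
(155 + K(-12, -12))*98 = (155 + √(-12))*98 = (155 + 2*I*√3)*98 = 15190 + 196*I*√3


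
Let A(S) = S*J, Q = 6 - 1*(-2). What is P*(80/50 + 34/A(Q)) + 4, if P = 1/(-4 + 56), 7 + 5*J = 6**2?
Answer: 121993/30160 ≈ 4.0449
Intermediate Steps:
J = 29/5 (J = -7/5 + (1/5)*6**2 = -7/5 + (1/5)*36 = -7/5 + 36/5 = 29/5 ≈ 5.8000)
Q = 8 (Q = 6 + 2 = 8)
A(S) = 29*S/5 (A(S) = S*(29/5) = 29*S/5)
P = 1/52 ≈ 0.019231
P*(80/50 + 34/A(Q)) + 4 = (80/50 + 34/(((29/5)*8)))/52 + 4 = (80*(1/50) + 34/(232/5))/52 + 4 = (8/5 + 34*(5/232))/52 + 4 = (8/5 + 85/116)/52 + 4 = (1/52)*(1353/580) + 4 = 1353/30160 + 4 = 121993/30160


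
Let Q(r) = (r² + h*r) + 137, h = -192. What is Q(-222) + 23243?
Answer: 115288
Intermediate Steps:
Q(r) = 137 + r² - 192*r (Q(r) = (r² - 192*r) + 137 = 137 + r² - 192*r)
Q(-222) + 23243 = (137 + (-222)² - 192*(-222)) + 23243 = (137 + 49284 + 42624) + 23243 = 92045 + 23243 = 115288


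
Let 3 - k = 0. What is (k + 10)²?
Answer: 169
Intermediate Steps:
k = 3 (k = 3 - 1*0 = 3 + 0 = 3)
(k + 10)² = (3 + 10)² = 13² = 169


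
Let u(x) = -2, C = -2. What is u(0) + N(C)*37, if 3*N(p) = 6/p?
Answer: -39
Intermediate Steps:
N(p) = 2/p (N(p) = (6/p)/3 = 2/p)
u(0) + N(C)*37 = -2 + (2/(-2))*37 = -2 + (2*(-1/2))*37 = -2 - 1*37 = -2 - 37 = -39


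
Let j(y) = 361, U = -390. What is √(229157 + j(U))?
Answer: 3*√25502 ≈ 479.08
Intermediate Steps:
√(229157 + j(U)) = √(229157 + 361) = √229518 = 3*√25502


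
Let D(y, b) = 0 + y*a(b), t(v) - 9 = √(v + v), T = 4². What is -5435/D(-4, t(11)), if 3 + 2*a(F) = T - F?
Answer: -5435/3 - 5435*√22/12 ≈ -3936.0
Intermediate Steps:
T = 16
t(v) = 9 + √2*√v (t(v) = 9 + √(v + v) = 9 + √(2*v) = 9 + √2*√v)
a(F) = 13/2 - F/2 (a(F) = -3/2 + (16 - F)/2 = -3/2 + (8 - F/2) = 13/2 - F/2)
D(y, b) = y*(13/2 - b/2) (D(y, b) = 0 + y*(13/2 - b/2) = y*(13/2 - b/2))
-5435/D(-4, t(11)) = -5435*(-1/(2*(13 - (9 + √2*√11)))) = -5435*(-1/(2*(13 - (9 + √22)))) = -5435*(-1/(2*(13 + (-9 - √22)))) = -5435*(-1/(2*(4 - √22))) = -5435/(-8 + 2*√22)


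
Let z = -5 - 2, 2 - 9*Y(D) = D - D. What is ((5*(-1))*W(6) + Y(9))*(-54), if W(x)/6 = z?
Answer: -11352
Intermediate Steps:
Y(D) = 2/9 (Y(D) = 2/9 - (D - D)/9 = 2/9 - ⅑*0 = 2/9 + 0 = 2/9)
z = -7
W(x) = -42 (W(x) = 6*(-7) = -42)
((5*(-1))*W(6) + Y(9))*(-54) = ((5*(-1))*(-42) + 2/9)*(-54) = (-5*(-42) + 2/9)*(-54) = (210 + 2/9)*(-54) = (1892/9)*(-54) = -11352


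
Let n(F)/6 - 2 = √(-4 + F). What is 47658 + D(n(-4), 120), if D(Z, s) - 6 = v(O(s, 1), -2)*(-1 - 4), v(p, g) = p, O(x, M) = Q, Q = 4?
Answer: 47644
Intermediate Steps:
O(x, M) = 4
n(F) = 12 + 6*√(-4 + F)
D(Z, s) = -14 (D(Z, s) = 6 + 4*(-1 - 4) = 6 + 4*(-5) = 6 - 20 = -14)
47658 + D(n(-4), 120) = 47658 - 14 = 47644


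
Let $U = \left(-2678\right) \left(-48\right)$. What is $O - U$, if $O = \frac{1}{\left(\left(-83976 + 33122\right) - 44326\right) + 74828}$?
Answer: $- \frac{2616127489}{20352} \approx -1.2854 \cdot 10^{5}$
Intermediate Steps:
$U = 128544$
$O = - \frac{1}{20352}$ ($O = \frac{1}{\left(-50854 - 44326\right) + 74828} = \frac{1}{-95180 + 74828} = \frac{1}{-20352} = - \frac{1}{20352} \approx -4.9135 \cdot 10^{-5}$)
$O - U = - \frac{1}{20352} - 128544 = - \frac{2616127489}{20352}$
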